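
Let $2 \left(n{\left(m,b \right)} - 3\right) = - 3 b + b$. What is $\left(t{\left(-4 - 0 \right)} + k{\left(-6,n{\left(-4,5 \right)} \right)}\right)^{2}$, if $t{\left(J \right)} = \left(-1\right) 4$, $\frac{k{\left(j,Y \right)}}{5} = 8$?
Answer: $1296$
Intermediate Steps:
$n{\left(m,b \right)} = 3 - b$ ($n{\left(m,b \right)} = 3 + \frac{- 3 b + b}{2} = 3 + \frac{\left(-2\right) b}{2} = 3 - b$)
$k{\left(j,Y \right)} = 40$ ($k{\left(j,Y \right)} = 5 \cdot 8 = 40$)
$t{\left(J \right)} = -4$
$\left(t{\left(-4 - 0 \right)} + k{\left(-6,n{\left(-4,5 \right)} \right)}\right)^{2} = \left(-4 + 40\right)^{2} = 36^{2} = 1296$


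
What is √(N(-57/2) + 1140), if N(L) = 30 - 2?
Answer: 4*√73 ≈ 34.176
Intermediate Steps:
N(L) = 28
√(N(-57/2) + 1140) = √(28 + 1140) = √1168 = 4*√73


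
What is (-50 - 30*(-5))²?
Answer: 10000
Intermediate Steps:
(-50 - 30*(-5))² = (-50 + 150)² = 100² = 10000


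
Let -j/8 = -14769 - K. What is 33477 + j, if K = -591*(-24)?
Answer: 265101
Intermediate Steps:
K = 14184
j = 231624 (j = -8*(-14769 - 1*14184) = -8*(-14769 - 14184) = -8*(-28953) = 231624)
33477 + j = 33477 + 231624 = 265101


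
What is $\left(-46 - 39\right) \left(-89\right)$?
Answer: $7565$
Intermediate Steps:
$\left(-46 - 39\right) \left(-89\right) = \left(-85\right) \left(-89\right) = 7565$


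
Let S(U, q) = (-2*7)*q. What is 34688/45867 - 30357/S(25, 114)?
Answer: 482582189/24401244 ≈ 19.777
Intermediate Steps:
S(U, q) = -14*q
34688/45867 - 30357/S(25, 114) = 34688/45867 - 30357/((-14*114)) = 34688*(1/45867) - 30357/(-1596) = 34688/45867 - 30357*(-1/1596) = 34688/45867 + 10119/532 = 482582189/24401244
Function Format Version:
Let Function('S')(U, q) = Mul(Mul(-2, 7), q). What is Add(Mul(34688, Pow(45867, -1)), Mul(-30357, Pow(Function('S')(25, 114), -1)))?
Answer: Rational(482582189, 24401244) ≈ 19.777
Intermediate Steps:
Function('S')(U, q) = Mul(-14, q)
Add(Mul(34688, Pow(45867, -1)), Mul(-30357, Pow(Function('S')(25, 114), -1))) = Add(Mul(34688, Pow(45867, -1)), Mul(-30357, Pow(Mul(-14, 114), -1))) = Add(Mul(34688, Rational(1, 45867)), Mul(-30357, Pow(-1596, -1))) = Add(Rational(34688, 45867), Mul(-30357, Rational(-1, 1596))) = Add(Rational(34688, 45867), Rational(10119, 532)) = Rational(482582189, 24401244)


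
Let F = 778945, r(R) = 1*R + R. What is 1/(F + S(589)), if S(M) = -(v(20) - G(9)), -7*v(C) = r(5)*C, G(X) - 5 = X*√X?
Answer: 7/5453039 ≈ 1.2837e-6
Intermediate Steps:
r(R) = 2*R (r(R) = R + R = 2*R)
G(X) = 5 + X^(3/2) (G(X) = 5 + X*√X = 5 + X^(3/2))
v(C) = -10*C/7 (v(C) = -2*5*C/7 = -10*C/7)
S(M) = 424/7 (S(M) = -(-10/7*20 - (5 + 9^(3/2))) = -(-200/7 - (5 + 27)) = -(-200/7 - 1*32) = -(-200/7 - 32) = -1*(-424/7) = 424/7)
1/(F + S(589)) = 1/(778945 + 424/7) = 1/(5453039/7) = 7/5453039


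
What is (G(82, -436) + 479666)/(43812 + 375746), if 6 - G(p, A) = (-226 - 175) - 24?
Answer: 480097/419558 ≈ 1.1443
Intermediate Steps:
G(p, A) = 431 (G(p, A) = 6 - ((-226 - 175) - 24) = 6 - (-401 - 24) = 6 - 1*(-425) = 6 + 425 = 431)
(G(82, -436) + 479666)/(43812 + 375746) = (431 + 479666)/(43812 + 375746) = 480097/419558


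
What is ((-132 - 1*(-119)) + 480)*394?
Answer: 183998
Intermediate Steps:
((-132 - 1*(-119)) + 480)*394 = ((-132 + 119) + 480)*394 = (-13 + 480)*394 = 467*394 = 183998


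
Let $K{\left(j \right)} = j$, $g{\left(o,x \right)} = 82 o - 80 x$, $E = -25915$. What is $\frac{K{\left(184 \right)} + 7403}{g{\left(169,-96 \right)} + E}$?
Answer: $- \frac{2529}{1459} \approx -1.7334$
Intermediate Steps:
$g{\left(o,x \right)} = - 80 x + 82 o$
$\frac{K{\left(184 \right)} + 7403}{g{\left(169,-96 \right)} + E} = \frac{184 + 7403}{\left(\left(-80\right) \left(-96\right) + 82 \cdot 169\right) - 25915} = \frac{7587}{\left(7680 + 13858\right) - 25915} = \frac{7587}{21538 - 25915} = \frac{7587}{-4377} = 7587 \left(- \frac{1}{4377}\right) = - \frac{2529}{1459}$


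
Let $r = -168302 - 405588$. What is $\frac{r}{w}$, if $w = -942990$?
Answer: $\frac{57389}{94299} \approx 0.60859$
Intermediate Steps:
$r = -573890$
$\frac{r}{w} = - \frac{573890}{-942990} = \left(-573890\right) \left(- \frac{1}{942990}\right) = \frac{57389}{94299}$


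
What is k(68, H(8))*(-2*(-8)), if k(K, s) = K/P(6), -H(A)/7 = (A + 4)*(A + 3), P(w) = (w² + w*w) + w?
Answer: 544/39 ≈ 13.949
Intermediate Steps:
P(w) = w + 2*w² (P(w) = (w² + w²) + w = 2*w² + w = w + 2*w²)
H(A) = -7*(3 + A)*(4 + A) (H(A) = -7*(A + 4)*(A + 3) = -7*(4 + A)*(3 + A) = -7*(3 + A)*(4 + A))
k(K, s) = K/78 (k(K, s) = K/((6*(1 + 2*6))) = K/((6*(1 + 12))) = K/((6*13)) = K/78)
k(68, H(8))*(-2*(-8)) = ((1/78)*68)*(-2*(-8)) = (34/39)*16 = 544/39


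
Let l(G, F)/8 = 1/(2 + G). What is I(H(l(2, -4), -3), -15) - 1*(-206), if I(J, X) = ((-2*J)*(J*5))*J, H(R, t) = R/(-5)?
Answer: 5166/25 ≈ 206.64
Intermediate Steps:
l(G, F) = 8/(2 + G)
H(R, t) = -R/5 (H(R, t) = R*(-⅕) = -R/5)
I(J, X) = -10*J³ (I(J, X) = ((-2*J)*(5*J))*J = (-10*J²)*J = -10*J³)
I(H(l(2, -4), -3), -15) - 1*(-206) = -10*(-512/(125*(2 + 2)³)) - 1*(-206) = -10*(-8/(5*4))³ + 206 = -10*(-⅕*2)³ + 206 = -10*(-⅖)³ + 206 = -10*(-8/125) + 206 = 16/25 + 206 = 5166/25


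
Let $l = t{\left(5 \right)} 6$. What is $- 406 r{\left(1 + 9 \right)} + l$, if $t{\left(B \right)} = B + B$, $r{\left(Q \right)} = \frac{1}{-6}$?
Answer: $\frac{383}{3} \approx 127.67$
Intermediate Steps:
$r{\left(Q \right)} = - \frac{1}{6}$
$t{\left(B \right)} = 2 B$
$l = 60$ ($l = 2 \cdot 5 \cdot 6 = 10 \cdot 6 = 60$)
$- 406 r{\left(1 + 9 \right)} + l = \left(-406\right) \left(- \frac{1}{6}\right) + 60 = \frac{203}{3} + 60 = \frac{383}{3}$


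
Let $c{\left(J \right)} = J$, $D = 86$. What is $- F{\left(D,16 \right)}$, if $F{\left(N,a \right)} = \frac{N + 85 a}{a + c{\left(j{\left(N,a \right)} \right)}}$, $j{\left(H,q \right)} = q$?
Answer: $- \frac{723}{16} \approx -45.188$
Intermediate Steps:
$F{\left(N,a \right)} = \frac{N + 85 a}{2 a}$ ($F{\left(N,a \right)} = \frac{N + 85 a}{a + a} = \frac{N + 85 a}{2 a}$)
$- F{\left(D,16 \right)} = - \frac{86 + 85 \cdot 16}{2 \cdot 16} = - \frac{86 + 1360}{2 \cdot 16} = - \frac{1446}{2 \cdot 16} = \left(-1\right) \frac{723}{16} = - \frac{723}{16}$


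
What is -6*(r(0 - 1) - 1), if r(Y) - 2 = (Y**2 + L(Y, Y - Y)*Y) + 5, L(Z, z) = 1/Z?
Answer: -48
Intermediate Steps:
r(Y) = 8 + Y**2 (r(Y) = 2 + ((Y**2 + Y/Y) + 5) = 2 + ((Y**2 + 1) + 5) = 2 + ((1 + Y**2) + 5) = 2 + (6 + Y**2) = 8 + Y**2)
-6*(r(0 - 1) - 1) = -6*((8 + (0 - 1)**2) - 1) = -6*((8 + (-1)**2) - 1) = -6*((8 + 1) - 1) = -6*(9 - 1) = -6*8 = -48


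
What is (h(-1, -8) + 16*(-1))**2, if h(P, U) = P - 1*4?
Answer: 441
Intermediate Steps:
h(P, U) = -4 + P (h(P, U) = P - 4 = -4 + P)
(h(-1, -8) + 16*(-1))**2 = ((-4 - 1) + 16*(-1))**2 = (-5 - 16)**2 = (-21)**2 = 441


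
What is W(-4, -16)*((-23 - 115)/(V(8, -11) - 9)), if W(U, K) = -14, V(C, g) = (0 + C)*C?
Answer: 1932/55 ≈ 35.127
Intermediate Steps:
V(C, g) = C² (V(C, g) = C*C = C²)
W(-4, -16)*((-23 - 115)/(V(8, -11) - 9)) = -14*(-23 - 115)/(8² - 9) = -(-1932)/(64 - 9) = -(-1932)/55 = -14*(-138/55) = 1932/55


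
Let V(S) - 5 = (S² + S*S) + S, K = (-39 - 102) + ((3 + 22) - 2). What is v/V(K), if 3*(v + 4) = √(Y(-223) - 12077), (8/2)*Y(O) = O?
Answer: -4/27735 + I*√48531/166410 ≈ -0.00014422 + 0.0013238*I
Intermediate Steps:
Y(O) = O/4
K = -118 (K = -141 + (25 - 2) = -141 + 23 = -118)
V(S) = 5 + S + 2*S² (V(S) = 5 + ((S² + S*S) + S) = 5 + ((S² + S²) + S) = 5 + (2*S² + S) = 5 + (S + 2*S²) = 5 + S + 2*S²)
v = -4 + I*√48531/6 (v = -4 + √((¼)*(-223) - 12077)/3 = -4 + √(-223/4 - 12077)/3 = -4 + √(-48531/4)/3 = -4 + (I*√48531/2)/3 = -4 + I*√48531/6 ≈ -4.0 + 36.716*I)
v/V(K) = (-4 + I*√48531/6)/(5 - 118 + 2*(-118)²) = (-4 + I*√48531/6)/(5 - 118 + 2*13924) = (-4 + I*√48531/6)/(5 - 118 + 27848) = (-4 + I*√48531/6)/27735 = (-4 + I*√48531/6)*(1/27735) = -4/27735 + I*√48531/166410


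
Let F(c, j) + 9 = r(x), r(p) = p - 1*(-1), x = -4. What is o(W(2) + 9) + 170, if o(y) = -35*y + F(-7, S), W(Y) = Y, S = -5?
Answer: -227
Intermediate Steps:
r(p) = 1 + p (r(p) = p + 1 = 1 + p)
F(c, j) = -12 (F(c, j) = -9 + (1 - 4) = -9 - 3 = -12)
o(y) = -12 - 35*y (o(y) = -35*y - 12 = -12 - 35*y)
o(W(2) + 9) + 170 = (-12 - 35*(2 + 9)) + 170 = (-12 - 35*11) + 170 = (-12 - 385) + 170 = -397 + 170 = -227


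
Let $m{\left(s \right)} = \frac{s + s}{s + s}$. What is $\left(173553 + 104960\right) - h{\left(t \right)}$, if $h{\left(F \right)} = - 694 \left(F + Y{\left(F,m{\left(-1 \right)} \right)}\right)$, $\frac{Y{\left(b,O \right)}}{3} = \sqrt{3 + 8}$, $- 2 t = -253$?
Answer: $366304 + 2082 \sqrt{11} \approx 3.7321 \cdot 10^{5}$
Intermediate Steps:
$t = \frac{253}{2}$ ($t = \left(- \frac{1}{2}\right) \left(-253\right) = \frac{253}{2} \approx 126.5$)
$m{\left(s \right)} = 1$ ($m{\left(s \right)} = \frac{2 s}{2 s} = 2 s \frac{1}{2 s} = 1$)
$Y{\left(b,O \right)} = 3 \sqrt{11}$ ($Y{\left(b,O \right)} = 3 \sqrt{3 + 8} = 3 \sqrt{11}$)
$h{\left(F \right)} = - 2082 \sqrt{11} - 694 F$ ($h{\left(F \right)} = - 694 \left(F + 3 \sqrt{11}\right) = - 2082 \sqrt{11} - 694 F$)
$\left(173553 + 104960\right) - h{\left(t \right)} = \left(173553 + 104960\right) - \left(- 2082 \sqrt{11} - 87791\right) = 278513 - \left(- 2082 \sqrt{11} - 87791\right) = 278513 - \left(-87791 - 2082 \sqrt{11}\right) = 278513 + \left(87791 + 2082 \sqrt{11}\right) = 366304 + 2082 \sqrt{11}$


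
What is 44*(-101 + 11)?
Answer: -3960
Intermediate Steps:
44*(-101 + 11) = 44*(-90) = -3960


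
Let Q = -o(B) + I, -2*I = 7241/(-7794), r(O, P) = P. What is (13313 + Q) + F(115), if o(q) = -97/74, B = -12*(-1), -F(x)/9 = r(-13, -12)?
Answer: 7741666211/576756 ≈ 13423.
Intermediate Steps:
F(x) = 108 (F(x) = -9*(-12) = 108)
B = 12
o(q) = -97/74 (o(q) = -97*1/74 = -97/74)
I = 7241/15588 (I = -7241/(2*(-7794)) = -7241*(-1)/(2*7794) = -½*(-7241/7794) = 7241/15588 ≈ 0.46452)
Q = 1023935/576756 (Q = -1*(-97/74) + 7241/15588 = 97/74 + 7241/15588 = 1023935/576756 ≈ 1.7753)
(13313 + Q) + F(115) = (13313 + 1023935/576756) + 108 = 7679376563/576756 + 108 = 7741666211/576756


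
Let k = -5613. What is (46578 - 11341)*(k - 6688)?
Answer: -433450337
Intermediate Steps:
(46578 - 11341)*(k - 6688) = (46578 - 11341)*(-5613 - 6688) = 35237*(-12301) = -433450337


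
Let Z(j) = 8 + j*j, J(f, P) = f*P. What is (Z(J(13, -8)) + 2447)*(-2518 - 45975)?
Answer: -643550603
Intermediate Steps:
J(f, P) = P*f
Z(j) = 8 + j²
(Z(J(13, -8)) + 2447)*(-2518 - 45975) = ((8 + (-8*13)²) + 2447)*(-2518 - 45975) = ((8 + (-104)²) + 2447)*(-48493) = ((8 + 10816) + 2447)*(-48493) = (10824 + 2447)*(-48493) = 13271*(-48493) = -643550603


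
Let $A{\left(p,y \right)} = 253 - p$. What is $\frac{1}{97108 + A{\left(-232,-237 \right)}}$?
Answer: $\frac{1}{97593} \approx 1.0247 \cdot 10^{-5}$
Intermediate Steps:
$\frac{1}{97108 + A{\left(-232,-237 \right)}} = \frac{1}{97108 + \left(253 - -232\right)} = \frac{1}{97108 + \left(253 + 232\right)} = \frac{1}{97108 + 485} = \frac{1}{97593}$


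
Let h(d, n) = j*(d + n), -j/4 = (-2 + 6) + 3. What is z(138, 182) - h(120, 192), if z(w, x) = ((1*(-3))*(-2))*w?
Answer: 9564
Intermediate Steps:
j = -28 (j = -4*((-2 + 6) + 3) = -4*(4 + 3) = -4*7 = -28)
z(w, x) = 6*w (z(w, x) = (-3*(-2))*w = 6*w)
h(d, n) = -28*d - 28*n (h(d, n) = -28*(d + n) = -28*d - 28*n)
z(138, 182) - h(120, 192) = 6*138 - (-28*120 - 28*192) = 828 - (-3360 - 5376) = 828 - 1*(-8736) = 828 + 8736 = 9564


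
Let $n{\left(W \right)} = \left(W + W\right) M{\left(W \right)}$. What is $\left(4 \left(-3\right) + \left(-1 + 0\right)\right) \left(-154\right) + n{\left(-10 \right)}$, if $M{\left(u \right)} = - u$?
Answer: $1802$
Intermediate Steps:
$n{\left(W \right)} = - 2 W^{2}$ ($n{\left(W \right)} = \left(W + W\right) \left(- W\right) = 2 W \left(- W\right) = - 2 W^{2}$)
$\left(4 \left(-3\right) + \left(-1 + 0\right)\right) \left(-154\right) + n{\left(-10 \right)} = \left(4 \left(-3\right) + \left(-1 + 0\right)\right) \left(-154\right) - 2 \left(-10\right)^{2} = \left(-12 - 1\right) \left(-154\right) - 200 = \left(-13\right) \left(-154\right) - 200 = 2002 - 200 = 1802$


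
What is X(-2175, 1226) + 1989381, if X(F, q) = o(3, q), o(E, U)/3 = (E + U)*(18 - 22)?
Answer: 1974633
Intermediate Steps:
o(E, U) = -12*E - 12*U (o(E, U) = 3*((E + U)*(18 - 22)) = 3*((E + U)*(-4)) = 3*(-4*E - 4*U) = -12*E - 12*U)
X(F, q) = -36 - 12*q (X(F, q) = -12*3 - 12*q = -36 - 12*q)
X(-2175, 1226) + 1989381 = (-36 - 12*1226) + 1989381 = (-36 - 14712) + 1989381 = -14748 + 1989381 = 1974633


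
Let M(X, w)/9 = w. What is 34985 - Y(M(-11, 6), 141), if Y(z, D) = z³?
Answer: -122479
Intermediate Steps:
M(X, w) = 9*w
34985 - Y(M(-11, 6), 141) = 34985 - (9*6)³ = 34985 - 1*54³ = 34985 - 1*157464 = 34985 - 157464 = -122479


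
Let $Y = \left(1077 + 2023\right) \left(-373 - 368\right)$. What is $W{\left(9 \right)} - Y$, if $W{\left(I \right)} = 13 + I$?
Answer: $2297122$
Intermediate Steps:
$Y = -2297100$ ($Y = 3100 \left(-373 - 368\right) = 3100 \left(-741\right) = -2297100$)
$W{\left(9 \right)} - Y = \left(13 + 9\right) - -2297100 = 22 + 2297100 = 2297122$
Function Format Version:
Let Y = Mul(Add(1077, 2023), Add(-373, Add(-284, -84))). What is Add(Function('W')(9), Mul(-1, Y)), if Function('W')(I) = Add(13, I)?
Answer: 2297122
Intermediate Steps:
Y = -2297100 (Y = Mul(3100, Add(-373, -368)) = Mul(3100, -741) = -2297100)
Add(Function('W')(9), Mul(-1, Y)) = Add(Add(13, 9), Mul(-1, -2297100)) = Add(22, 2297100) = 2297122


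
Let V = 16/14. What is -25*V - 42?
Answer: -494/7 ≈ -70.571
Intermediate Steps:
V = 8/7 (V = 16*(1/14) = 8/7 ≈ 1.1429)
-25*V - 42 = -25*8/7 - 42 = -200/7 - 42 = -494/7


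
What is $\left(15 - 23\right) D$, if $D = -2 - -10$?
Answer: $-64$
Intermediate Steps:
$D = 8$ ($D = -2 + 10 = 8$)
$\left(15 - 23\right) D = \left(15 - 23\right) 8 = \left(-8\right) 8 = -64$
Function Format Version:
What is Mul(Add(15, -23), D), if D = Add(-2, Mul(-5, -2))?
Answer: -64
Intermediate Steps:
D = 8 (D = Add(-2, 10) = 8)
Mul(Add(15, -23), D) = Mul(Add(15, -23), 8) = Mul(-8, 8) = -64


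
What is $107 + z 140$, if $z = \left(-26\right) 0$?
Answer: $107$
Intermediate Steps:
$z = 0$
$107 + z 140 = 107 + 0 \cdot 140 = 107 + 0 = 107$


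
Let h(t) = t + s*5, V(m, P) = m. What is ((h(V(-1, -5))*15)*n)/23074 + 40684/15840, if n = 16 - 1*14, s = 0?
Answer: 117283427/45686520 ≈ 2.5671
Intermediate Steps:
n = 2 (n = 16 - 14 = 2)
h(t) = t (h(t) = t + 0*5 = t + 0 = t)
((h(V(-1, -5))*15)*n)/23074 + 40684/15840 = (-1*15*2)/23074 + 40684/15840 = -15*2*(1/23074) + 40684*(1/15840) = -30*1/23074 + 10171/3960 = -15/11537 + 10171/3960 = 117283427/45686520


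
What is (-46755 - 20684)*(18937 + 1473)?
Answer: -1376429990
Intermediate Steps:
(-46755 - 20684)*(18937 + 1473) = -67439*20410 = -1376429990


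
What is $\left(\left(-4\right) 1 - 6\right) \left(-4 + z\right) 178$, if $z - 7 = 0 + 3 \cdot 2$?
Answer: $-16020$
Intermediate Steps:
$z = 13$ ($z = 7 + \left(0 + 3 \cdot 2\right) = 7 + \left(0 + 6\right) = 7 + 6 = 13$)
$\left(\left(-4\right) 1 - 6\right) \left(-4 + z\right) 178 = \left(\left(-4\right) 1 - 6\right) \left(-4 + 13\right) 178 = \left(-4 - 6\right) 9 \cdot 178 = \left(-10\right) 9 \cdot 178 = \left(-90\right) 178 = -16020$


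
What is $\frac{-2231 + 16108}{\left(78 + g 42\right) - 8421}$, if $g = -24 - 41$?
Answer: $- \frac{13877}{11073} \approx -1.2532$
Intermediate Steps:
$g = -65$ ($g = -24 - 41 = -65$)
$\frac{-2231 + 16108}{\left(78 + g 42\right) - 8421} = \frac{-2231 + 16108}{\left(78 - 2730\right) - 8421} = \frac{13877}{\left(78 - 2730\right) - 8421} = \frac{13877}{-2652 - 8421} = \frac{13877}{-11073} = 13877 \left(- \frac{1}{11073}\right) = - \frac{13877}{11073}$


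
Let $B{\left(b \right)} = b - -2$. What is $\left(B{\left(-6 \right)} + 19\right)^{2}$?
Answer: $225$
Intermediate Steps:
$B{\left(b \right)} = 2 + b$ ($B{\left(b \right)} = b + 2 = 2 + b$)
$\left(B{\left(-6 \right)} + 19\right)^{2} = \left(\left(2 - 6\right) + 19\right)^{2} = \left(-4 + 19\right)^{2} = 15^{2} = 225$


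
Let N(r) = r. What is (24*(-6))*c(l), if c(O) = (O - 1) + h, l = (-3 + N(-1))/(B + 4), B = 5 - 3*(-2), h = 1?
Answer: 192/5 ≈ 38.400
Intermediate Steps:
B = 11 (B = 5 + 6 = 11)
l = -4/15 (l = (-3 - 1)/(11 + 4) = -4/15 ≈ -0.26667)
c(O) = O (c(O) = (O - 1) + 1 = (-1 + O) + 1 = O)
(24*(-6))*c(l) = (24*(-6))*(-4/15) = -144*(-4/15) = 192/5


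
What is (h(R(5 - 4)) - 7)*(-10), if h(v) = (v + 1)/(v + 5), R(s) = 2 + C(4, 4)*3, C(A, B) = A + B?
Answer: 1900/31 ≈ 61.290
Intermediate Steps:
R(s) = 26 (R(s) = 2 + (4 + 4)*3 = 2 + 8*3 = 2 + 24 = 26)
h(v) = (1 + v)/(5 + v)
(h(R(5 - 4)) - 7)*(-10) = ((1 + 26)/(5 + 26) - 7)*(-10) = (27/31 - 7)*(-10) = -190/31*(-10) = 1900/31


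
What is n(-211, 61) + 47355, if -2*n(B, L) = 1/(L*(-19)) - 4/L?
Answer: 109768967/2318 ≈ 47355.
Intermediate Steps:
n(B, L) = 77/(38*L) (n(B, L) = -(1/(L*(-19)) - 4/L)/2 = -(-1/19/L - 4/L)/2 = -(-1/(19*L) - 4/L)/2 = -(-77)/(38*L) = 77/(38*L))
n(-211, 61) + 47355 = (77/38)/61 + 47355 = (77/38)*(1/61) + 47355 = 77/2318 + 47355 = 109768967/2318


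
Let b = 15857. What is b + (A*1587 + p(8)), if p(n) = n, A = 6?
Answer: 25387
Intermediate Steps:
b + (A*1587 + p(8)) = 15857 + (6*1587 + 8) = 15857 + (9522 + 8) = 15857 + 9530 = 25387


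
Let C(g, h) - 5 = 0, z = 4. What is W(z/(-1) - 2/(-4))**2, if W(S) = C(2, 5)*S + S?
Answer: 441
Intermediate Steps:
C(g, h) = 5 (C(g, h) = 5 + 0 = 5)
W(S) = 6*S (W(S) = 5*S + S = 6*S)
W(z/(-1) - 2/(-4))**2 = (6*(4/(-1) - 2/(-4)))**2 = (6*(4*(-1) - 2*(-1/4)))**2 = (6*(-4 + 1/2))**2 = (6*(-7/2))**2 = (-21)**2 = 441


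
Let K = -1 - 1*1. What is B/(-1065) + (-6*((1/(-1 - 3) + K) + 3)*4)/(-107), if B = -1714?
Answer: 202568/113955 ≈ 1.7776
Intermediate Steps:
K = -2 (K = -1 - 1 = -2)
B/(-1065) + (-6*((1/(-1 - 3) + K) + 3)*4)/(-107) = -1714/(-1065) + (-6*((1/(-1 - 3) - 2) + 3)*4)/(-107) = -1714*(-1/1065) + (-6*((1/(-4) - 2) + 3)*4)*(-1/107) = 1714/1065 + (-6*((-¼ - 2) + 3)*4)*(-1/107) = 1714/1065 + (-6*(-9/4 + 3)*4)*(-1/107) = 1714/1065 + (-6*¾*4)*(-1/107) = 1714/1065 - 9/2*4*(-1/107) = 1714/1065 - 18*(-1/107) = 1714/1065 + 18/107 = 202568/113955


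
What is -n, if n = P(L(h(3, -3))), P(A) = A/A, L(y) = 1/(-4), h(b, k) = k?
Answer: -1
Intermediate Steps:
L(y) = -¼
P(A) = 1
n = 1
-n = -1*1 = -1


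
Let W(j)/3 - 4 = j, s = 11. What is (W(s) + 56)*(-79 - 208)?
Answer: -28987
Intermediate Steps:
W(j) = 12 + 3*j
(W(s) + 56)*(-79 - 208) = ((12 + 3*11) + 56)*(-79 - 208) = ((12 + 33) + 56)*(-287) = (45 + 56)*(-287) = 101*(-287) = -28987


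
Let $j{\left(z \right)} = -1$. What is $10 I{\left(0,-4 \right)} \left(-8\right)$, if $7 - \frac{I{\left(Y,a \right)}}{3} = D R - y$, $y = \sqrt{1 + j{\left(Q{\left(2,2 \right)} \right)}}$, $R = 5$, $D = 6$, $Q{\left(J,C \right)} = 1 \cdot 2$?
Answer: $5520$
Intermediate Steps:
$Q{\left(J,C \right)} = 2$
$y = 0$ ($y = \sqrt{1 - 1} = \sqrt{0} = 0$)
$I{\left(Y,a \right)} = -69$ ($I{\left(Y,a \right)} = 21 - 3 \left(6 \cdot 5 - 0\right) = 21 - 3 \left(30 + 0\right) = 21 - 90 = -69$)
$10 I{\left(0,-4 \right)} \left(-8\right) = 10 \left(-69\right) \left(-8\right) = \left(-690\right) \left(-8\right) = 5520$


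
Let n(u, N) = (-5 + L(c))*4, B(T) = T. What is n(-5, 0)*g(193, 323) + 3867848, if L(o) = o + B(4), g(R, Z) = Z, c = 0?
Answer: 3866556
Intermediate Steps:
L(o) = 4 + o (L(o) = o + 4 = 4 + o)
n(u, N) = -4 (n(u, N) = (-5 + (4 + 0))*4 = (-5 + 4)*4 = -1*4 = -4)
n(-5, 0)*g(193, 323) + 3867848 = -4*323 + 3867848 = -1292 + 3867848 = 3866556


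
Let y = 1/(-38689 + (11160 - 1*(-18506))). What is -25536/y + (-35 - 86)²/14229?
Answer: 3278522800753/14229 ≈ 2.3041e+8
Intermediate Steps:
y = -1/9023 (y = 1/(-38689 + (11160 + 18506)) = 1/(-38689 + 29666) = 1/(-9023) = -1/9023 ≈ -0.00011083)
-25536/y + (-35 - 86)²/14229 = -25536/(-1/9023) + (-35 - 86)²/14229 = -25536*(-9023) + (-121)²*(1/14229) = 230411328 + 14641*(1/14229) = 230411328 + 14641/14229 = 3278522800753/14229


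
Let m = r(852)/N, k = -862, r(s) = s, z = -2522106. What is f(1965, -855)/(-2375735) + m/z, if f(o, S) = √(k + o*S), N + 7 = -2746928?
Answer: 142/1154676874185 - I*√1680937/2375735 ≈ 1.2298e-10 - 0.00054573*I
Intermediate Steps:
N = -2746935 (N = -7 - 2746928 = -2746935)
f(o, S) = √(-862 + S*o) (f(o, S) = √(-862 + o*S) = √(-862 + S*o))
m = -284/915645 (m = 852/(-2746935) = 852*(-1/2746935) = -284/915645 ≈ -0.00031016)
f(1965, -855)/(-2375735) + m/z = √(-862 - 855*1965)/(-2375735) - 284/915645/(-2522106) = √(-862 - 1680075)*(-1/2375735) - 284/915645*(-1/2522106) = √(-1680937)*(-1/2375735) + 142/1154676874185 = (I*√1680937)*(-1/2375735) + 142/1154676874185 = -I*√1680937/2375735 + 142/1154676874185 = 142/1154676874185 - I*√1680937/2375735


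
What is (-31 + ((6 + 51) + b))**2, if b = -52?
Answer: 676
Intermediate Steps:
(-31 + ((6 + 51) + b))**2 = (-31 + ((6 + 51) - 52))**2 = (-31 + (57 - 52))**2 = (-31 + 5)**2 = (-26)**2 = 676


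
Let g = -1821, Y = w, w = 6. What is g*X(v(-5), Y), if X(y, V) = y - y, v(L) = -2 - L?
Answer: 0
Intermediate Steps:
Y = 6
X(y, V) = 0
g*X(v(-5), Y) = -1821*0 = 0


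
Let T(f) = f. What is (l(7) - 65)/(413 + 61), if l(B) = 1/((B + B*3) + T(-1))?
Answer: -877/6399 ≈ -0.13705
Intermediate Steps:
l(B) = 1/(-1 + 4*B) (l(B) = 1/((B + B*3) - 1) = 1/((B + 3*B) - 1) = 1/(4*B - 1) = 1/(-1 + 4*B))
(l(7) - 65)/(413 + 61) = (1/(-1 + 4*7) - 65)/(413 + 61) = (1/(-1 + 28) - 65)/474 = (1/27 - 65)*(1/474) = -1754/27*1/474 = -877/6399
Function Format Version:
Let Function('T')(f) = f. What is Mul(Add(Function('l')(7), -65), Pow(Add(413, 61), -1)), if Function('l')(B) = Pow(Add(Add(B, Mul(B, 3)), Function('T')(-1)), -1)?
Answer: Rational(-877, 6399) ≈ -0.13705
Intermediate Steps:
Function('l')(B) = Pow(Add(-1, Mul(4, B)), -1) (Function('l')(B) = Pow(Add(Add(B, Mul(B, 3)), -1), -1) = Pow(Add(Add(B, Mul(3, B)), -1), -1) = Pow(Add(Mul(4, B), -1), -1) = Pow(Add(-1, Mul(4, B)), -1))
Mul(Add(Function('l')(7), -65), Pow(Add(413, 61), -1)) = Mul(Add(Pow(Add(-1, Mul(4, 7)), -1), -65), Pow(Add(413, 61), -1)) = Mul(Add(Pow(Add(-1, 28), -1), -65), Pow(474, -1)) = Mul(Add(Pow(27, -1), -65), Rational(1, 474)) = Mul(Add(Rational(1, 27), -65), Rational(1, 474)) = Mul(Rational(-1754, 27), Rational(1, 474)) = Rational(-877, 6399)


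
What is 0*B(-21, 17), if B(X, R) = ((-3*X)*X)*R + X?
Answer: 0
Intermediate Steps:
B(X, R) = X - 3*R*X² (B(X, R) = (-3*X²)*R + X = -3*R*X² + X = X - 3*R*X²)
0*B(-21, 17) = 0*(-21*(1 - 3*17*(-21))) = 0*(-21*(1 + 1071)) = 0*(-21*1072) = 0*(-22512) = 0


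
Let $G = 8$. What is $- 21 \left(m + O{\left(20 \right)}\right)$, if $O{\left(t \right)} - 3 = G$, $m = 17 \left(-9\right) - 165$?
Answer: $6447$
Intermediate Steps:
$m = -318$ ($m = -153 - 165 = -318$)
$O{\left(t \right)} = 11$ ($O{\left(t \right)} = 3 + 8 = 11$)
$- 21 \left(m + O{\left(20 \right)}\right) = - 21 \left(-318 + 11\right) = \left(-21\right) \left(-307\right) = 6447$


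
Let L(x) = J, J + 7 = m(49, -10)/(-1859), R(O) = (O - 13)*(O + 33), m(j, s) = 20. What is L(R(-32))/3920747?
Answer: -13033/7288668673 ≈ -1.7881e-6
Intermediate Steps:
R(O) = (-13 + O)*(33 + O)
J = -13033/1859 (J = -7 + 20/(-1859) = -7 + 20*(-1/1859) = -7 - 20/1859 = -13033/1859 ≈ -7.0108)
L(x) = -13033/1859
L(R(-32))/3920747 = -13033/1859/3920747 = -13033/1859*1/3920747 = -13033/7288668673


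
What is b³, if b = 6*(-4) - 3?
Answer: -19683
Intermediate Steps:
b = -27 (b = -24 - 3 = -27)
b³ = (-27)³ = -19683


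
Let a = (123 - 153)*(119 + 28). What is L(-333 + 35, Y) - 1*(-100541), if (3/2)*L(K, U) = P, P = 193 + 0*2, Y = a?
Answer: 302009/3 ≈ 1.0067e+5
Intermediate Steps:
a = -4410 (a = -30*147 = -4410)
Y = -4410
P = 193 (P = 193 + 0 = 193)
L(K, U) = 386/3 (L(K, U) = (2/3)*193 = 386/3)
L(-333 + 35, Y) - 1*(-100541) = 386/3 - 1*(-100541) = 386/3 + 100541 = 302009/3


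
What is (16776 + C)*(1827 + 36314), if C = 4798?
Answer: 822853934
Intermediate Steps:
(16776 + C)*(1827 + 36314) = (16776 + 4798)*(1827 + 36314) = 21574*38141 = 822853934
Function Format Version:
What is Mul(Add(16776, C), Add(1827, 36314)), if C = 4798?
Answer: 822853934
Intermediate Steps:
Mul(Add(16776, C), Add(1827, 36314)) = Mul(Add(16776, 4798), Add(1827, 36314)) = Mul(21574, 38141) = 822853934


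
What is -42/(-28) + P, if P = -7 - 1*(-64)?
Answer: 117/2 ≈ 58.500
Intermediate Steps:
P = 57 (P = -7 + 64 = 57)
-42/(-28) + P = -42/(-28) + 57 = -1/28*(-42) + 57 = 3/2 + 57 = 117/2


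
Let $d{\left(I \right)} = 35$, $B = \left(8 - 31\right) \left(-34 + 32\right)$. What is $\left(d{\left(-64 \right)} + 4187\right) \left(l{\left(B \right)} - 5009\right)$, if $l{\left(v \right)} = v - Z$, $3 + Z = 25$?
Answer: $-21046670$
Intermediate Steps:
$Z = 22$ ($Z = -3 + 25 = 22$)
$B = 46$ ($B = \left(-23\right) \left(-2\right) = 46$)
$l{\left(v \right)} = -22 + v$ ($l{\left(v \right)} = v - 22 = -22 + v$)
$\left(d{\left(-64 \right)} + 4187\right) \left(l{\left(B \right)} - 5009\right) = \left(35 + 4187\right) \left(\left(-22 + 46\right) - 5009\right) = 4222 \left(24 - 5009\right) = 4222 \left(-4985\right) = -21046670$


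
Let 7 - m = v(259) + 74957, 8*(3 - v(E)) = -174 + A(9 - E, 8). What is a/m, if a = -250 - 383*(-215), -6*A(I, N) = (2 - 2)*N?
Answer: -328380/299899 ≈ -1.0950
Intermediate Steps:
A(I, N) = 0 (A(I, N) = -(2 - 2)*N/6 = -0*N = -1/6*0 = 0)
v(E) = 99/4 (v(E) = 3 - (-174 + 0)/8 = 3 - 1/8*(-174) = 3 + 87/4 = 99/4)
a = 82095 (a = -250 + 82345 = 82095)
m = -299899/4 (m = 7 - (99/4 + 74957) = 7 - 1*299927/4 = 7 - 299927/4 = -299899/4 ≈ -74975.)
a/m = 82095/(-299899/4) = 82095*(-4/299899) = -328380/299899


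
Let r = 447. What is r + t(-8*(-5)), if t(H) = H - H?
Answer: 447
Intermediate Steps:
t(H) = 0
r + t(-8*(-5)) = 447 + 0 = 447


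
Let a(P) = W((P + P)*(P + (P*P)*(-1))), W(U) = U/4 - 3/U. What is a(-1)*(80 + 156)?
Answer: 59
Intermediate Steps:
W(U) = -3/U + U/4 (W(U) = U*(¼) - 3/U = U/4 - 3/U = -3/U + U/4)
a(P) = P*(P - P²)/2 - 3/(2*P*(P - P²)) (a(P) = -3*1/((P + P)*(P + (P*P)*(-1))) + ((P + P)*(P + (P*P)*(-1)))/4 = -3*1/(2*P*(P + P²*(-1))) + ((2*P)*(P + P²*(-1)))/4 = -3*1/(2*P*(P - P²)) + ((2*P)*(P - P²))/4 = -3*1/(2*P*(P - P²)) + (2*P*(P - P²))/4 = -3/(2*P*(P - P²)) + P*(P - P²)/2 = P*(P - P²)/2 - 3/(2*P*(P - P²)))
a(-1)*(80 + 156) = ((½)*(3 - 1*(-1)⁴*(-1 - 1)²)/((-1)²*(-1 - 1)))*(80 + 156) = ((½)*1*(3 - 1*1*(-2)²)/(-2))*236 = ((½)*1*(-½)*(3 - 1*1*4))*236 = ((½)*1*(-½)*(3 - 4))*236 = ((½)*1*(-½)*(-1))*236 = (¼)*236 = 59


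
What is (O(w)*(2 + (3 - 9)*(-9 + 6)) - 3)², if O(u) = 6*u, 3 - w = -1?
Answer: 227529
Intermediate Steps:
w = 4 (w = 3 - 1*(-1) = 3 + 1 = 4)
(O(w)*(2 + (3 - 9)*(-9 + 6)) - 3)² = ((6*4)*(2 + (3 - 9)*(-9 + 6)) - 3)² = (24*(2 - 6*(-3)) - 3)² = (24*(2 + 18) - 3)² = (24*20 - 3)² = (480 - 3)² = 477² = 227529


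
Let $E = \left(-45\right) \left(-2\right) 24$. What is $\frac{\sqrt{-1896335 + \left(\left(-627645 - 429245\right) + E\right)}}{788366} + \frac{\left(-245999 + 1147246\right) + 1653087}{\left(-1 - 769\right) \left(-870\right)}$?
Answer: $\frac{1277167}{334950} + \frac{i \sqrt{2951065}}{788366} \approx 3.813 + 0.002179 i$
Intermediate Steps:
$E = 2160$ ($E = 90 \cdot 24 = 2160$)
$\frac{\sqrt{-1896335 + \left(\left(-627645 - 429245\right) + E\right)}}{788366} + \frac{\left(-245999 + 1147246\right) + 1653087}{\left(-1 - 769\right) \left(-870\right)} = \frac{\sqrt{-1896335 + \left(\left(-627645 - 429245\right) + 2160\right)}}{788366} + \frac{\left(-245999 + 1147246\right) + 1653087}{\left(-1 - 769\right) \left(-870\right)} = \sqrt{-1896335 + \left(-1056890 + 2160\right)} \frac{1}{788366} + \frac{901247 + 1653087}{\left(-770\right) \left(-870\right)} = \sqrt{-1896335 - 1054730} \cdot \frac{1}{788366} + \frac{2554334}{669900} = \sqrt{-2951065} \cdot \frac{1}{788366} + 2554334 \cdot \frac{1}{669900} = i \sqrt{2951065} \cdot \frac{1}{788366} + \frac{1277167}{334950} = \frac{i \sqrt{2951065}}{788366} + \frac{1277167}{334950} = \frac{1277167}{334950} + \frac{i \sqrt{2951065}}{788366}$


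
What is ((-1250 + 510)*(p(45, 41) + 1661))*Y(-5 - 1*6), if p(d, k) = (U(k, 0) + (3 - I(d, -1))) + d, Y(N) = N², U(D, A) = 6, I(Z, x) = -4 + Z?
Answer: -149889960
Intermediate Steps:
p(d, k) = 13 (p(d, k) = (6 + (3 - (-4 + d))) + d = (6 + (3 + (4 - d))) + d = (6 + (7 - d)) + d = (13 - d) + d = 13)
((-1250 + 510)*(p(45, 41) + 1661))*Y(-5 - 1*6) = ((-1250 + 510)*(13 + 1661))*(-5 - 1*6)² = (-740*1674)*(-5 - 6)² = -1238760*(-11)² = -1238760*121 = -149889960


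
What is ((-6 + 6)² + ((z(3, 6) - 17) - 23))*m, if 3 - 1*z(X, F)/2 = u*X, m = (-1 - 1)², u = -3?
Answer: -64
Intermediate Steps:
m = 4 (m = (-2)² = 4)
z(X, F) = 6 + 6*X (z(X, F) = 6 - (-6)*X = 6 + 6*X)
((-6 + 6)² + ((z(3, 6) - 17) - 23))*m = ((-6 + 6)² + (((6 + 6*3) - 17) - 23))*4 = (0² + (((6 + 18) - 17) - 23))*4 = (0 + ((24 - 17) - 23))*4 = (0 + (7 - 23))*4 = (0 - 16)*4 = -16*4 = -64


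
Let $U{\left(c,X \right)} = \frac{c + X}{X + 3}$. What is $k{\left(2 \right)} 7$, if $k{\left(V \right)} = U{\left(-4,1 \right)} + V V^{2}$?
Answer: $\frac{203}{4} \approx 50.75$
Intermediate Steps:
$U{\left(c,X \right)} = \frac{X + c}{3 + X}$
$k{\left(V \right)} = - \frac{3}{4} + V^{3}$ ($k{\left(V \right)} = \frac{1 - 4}{3 + 1} + V V^{2} = \frac{1}{4} \left(-3\right) + V^{3} = - \frac{3}{4} + V^{3}$)
$k{\left(2 \right)} 7 = \left(- \frac{3}{4} + 2^{3}\right) 7 = \left(- \frac{3}{4} + 8\right) 7 = \frac{29}{4} \cdot 7 = \frac{203}{4}$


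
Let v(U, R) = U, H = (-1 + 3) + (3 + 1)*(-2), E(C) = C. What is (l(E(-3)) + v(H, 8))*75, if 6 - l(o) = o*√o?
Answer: 225*I*√3 ≈ 389.71*I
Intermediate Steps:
l(o) = 6 - o^(3/2) (l(o) = 6 - o*√o = 6 - o^(3/2))
H = -6 (H = 2 + 4*(-2) = 2 - 8 = -6)
(l(E(-3)) + v(H, 8))*75 = ((6 - (-3)^(3/2)) - 6)*75 = ((6 - (-3)*I*√3) - 6)*75 = ((6 + 3*I*√3) - 6)*75 = (3*I*√3)*75 = 225*I*√3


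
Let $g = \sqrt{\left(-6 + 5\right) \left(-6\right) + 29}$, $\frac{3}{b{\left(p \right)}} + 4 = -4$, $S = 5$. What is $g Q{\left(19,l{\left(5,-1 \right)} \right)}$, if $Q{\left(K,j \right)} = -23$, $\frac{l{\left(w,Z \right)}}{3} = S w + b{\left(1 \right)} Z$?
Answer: $- 23 \sqrt{35} \approx -136.07$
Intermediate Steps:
$b{\left(p \right)} = - \frac{3}{8}$ ($b{\left(p \right)} = \frac{3}{-4 - 4} = \frac{3}{-8} = 3 \left(- \frac{1}{8}\right) = - \frac{3}{8}$)
$l{\left(w,Z \right)} = 15 w - \frac{9 Z}{8}$ ($l{\left(w,Z \right)} = 3 \left(5 w - \frac{3 Z}{8}\right) = 15 w - \frac{9 Z}{8}$)
$g = \sqrt{35}$ ($g = \sqrt{\left(-1\right) \left(-6\right) + 29} = \sqrt{6 + 29} = \sqrt{35} \approx 5.9161$)
$g Q{\left(19,l{\left(5,-1 \right)} \right)} = \sqrt{35} \left(-23\right) = - 23 \sqrt{35}$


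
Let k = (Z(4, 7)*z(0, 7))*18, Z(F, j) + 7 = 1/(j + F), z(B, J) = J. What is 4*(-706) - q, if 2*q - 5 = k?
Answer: -52607/22 ≈ -2391.2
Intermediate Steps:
Z(F, j) = -7 + 1/(F + j) (Z(F, j) = -7 + 1/(j + F) = -7 + 1/(F + j))
k = -9576/11 (k = (((1 - 7*4 - 7*7)/(4 + 7))*7)*18 = (((1 - 28 - 49)/11)*7)*18 = (((1/11)*(-76))*7)*18 = -76/11*7*18 = -532/11*18 = -9576/11 ≈ -870.54)
q = -9521/22 (q = 5/2 + (½)*(-9576/11) = 5/2 - 4788/11 = -9521/22 ≈ -432.77)
4*(-706) - q = 4*(-706) - 1*(-9521/22) = -2824 + 9521/22 = -52607/22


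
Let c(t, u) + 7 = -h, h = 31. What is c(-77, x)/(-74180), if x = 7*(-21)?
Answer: 19/37090 ≈ 0.00051227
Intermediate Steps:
x = -147
c(t, u) = -38 (c(t, u) = -7 - 1*31 = -7 - 31 = -38)
c(-77, x)/(-74180) = -38/(-74180) = -38*(-1/74180) = 19/37090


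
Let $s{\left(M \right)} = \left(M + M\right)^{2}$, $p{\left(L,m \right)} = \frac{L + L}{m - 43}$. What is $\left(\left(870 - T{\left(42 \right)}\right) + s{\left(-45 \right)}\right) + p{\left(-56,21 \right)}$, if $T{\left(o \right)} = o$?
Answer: $\frac{98264}{11} \approx 8933.1$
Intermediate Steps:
$p{\left(L,m \right)} = \frac{2 L}{-43 + m}$
$s{\left(M \right)} = 4 M^{2}$ ($s{\left(M \right)} = \left(2 M\right)^{2} = 4 M^{2}$)
$\left(\left(870 - T{\left(42 \right)}\right) + s{\left(-45 \right)}\right) + p{\left(-56,21 \right)} = \left(\left(870 - 42\right) + 4 \left(-45\right)^{2}\right) + 2 \left(-56\right) \frac{1}{-43 + 21} = \left(\left(870 - 42\right) + 4 \cdot 2025\right) + 2 \left(-56\right) \frac{1}{-22} = \left(828 + 8100\right) + 2 \left(-56\right) \left(- \frac{1}{22}\right) = 8928 + \frac{56}{11} = \frac{98264}{11}$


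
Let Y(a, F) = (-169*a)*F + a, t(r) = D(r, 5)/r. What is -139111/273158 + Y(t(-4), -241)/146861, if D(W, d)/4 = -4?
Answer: 24072920789/40116257038 ≈ 0.60008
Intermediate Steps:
D(W, d) = -16 (D(W, d) = 4*(-4) = -16)
t(r) = -16/r
Y(a, F) = a - 169*F*a (Y(a, F) = -169*F*a + a = a - 169*F*a)
-139111/273158 + Y(t(-4), -241)/146861 = -139111/273158 + ((-16/(-4))*(1 - 169*(-241)))/146861 = -139111*1/273158 + ((-16*(-¼))*(1 + 40729))*(1/146861) = -139111/273158 + (4*40730)*(1/146861) = -139111/273158 + 162920*(1/146861) = -139111/273158 + 162920/146861 = 24072920789/40116257038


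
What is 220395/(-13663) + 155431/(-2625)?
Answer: -2702190628/35865375 ≈ -75.343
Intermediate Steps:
220395/(-13663) + 155431/(-2625) = 220395*(-1/13663) + 155431*(-1/2625) = -220395/13663 - 155431/2625 = -2702190628/35865375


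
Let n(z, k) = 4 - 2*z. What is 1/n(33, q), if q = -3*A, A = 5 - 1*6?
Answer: -1/62 ≈ -0.016129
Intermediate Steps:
A = -1 (A = 5 - 6 = -1)
q = 3 (q = -3*(-1) = 3)
1/n(33, q) = 1/(4 - 2*33) = 1/(4 - 66) = 1/(-62) = -1/62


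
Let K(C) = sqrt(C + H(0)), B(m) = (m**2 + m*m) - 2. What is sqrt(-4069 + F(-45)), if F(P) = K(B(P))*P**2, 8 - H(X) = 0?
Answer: sqrt(-4069 + 52650*sqrt(6)) ≈ 353.41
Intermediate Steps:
B(m) = -2 + 2*m**2 (B(m) = (m**2 + m**2) - 2 = 2*m**2 - 2 = -2 + 2*m**2)
H(X) = 8 (H(X) = 8 - 1*0 = 8 + 0 = 8)
K(C) = sqrt(8 + C) (K(C) = sqrt(C + 8) = sqrt(8 + C))
F(P) = P**2*sqrt(6 + 2*P**2) (F(P) = sqrt(8 + (-2 + 2*P**2))*P**2 = sqrt(6 + 2*P**2)*P**2 = P**2*sqrt(6 + 2*P**2))
sqrt(-4069 + F(-45)) = sqrt(-4069 + (-45)**2*sqrt(6 + 2*(-45)**2)) = sqrt(-4069 + 2025*sqrt(6 + 2*2025)) = sqrt(-4069 + 2025*sqrt(6 + 4050)) = sqrt(-4069 + 2025*sqrt(4056)) = sqrt(-4069 + 2025*(26*sqrt(6))) = sqrt(-4069 + 52650*sqrt(6))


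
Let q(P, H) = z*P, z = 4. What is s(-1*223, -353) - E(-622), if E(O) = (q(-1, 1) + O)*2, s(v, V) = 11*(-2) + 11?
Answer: 1241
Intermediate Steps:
q(P, H) = 4*P
s(v, V) = -11 (s(v, V) = -22 + 11 = -11)
E(O) = -8 + 2*O (E(O) = (4*(-1) + O)*2 = (-4 + O)*2 = -8 + 2*O)
s(-1*223, -353) - E(-622) = -11 - (-8 + 2*(-622)) = -11 - (-8 - 1244) = -11 - 1*(-1252) = -11 + 1252 = 1241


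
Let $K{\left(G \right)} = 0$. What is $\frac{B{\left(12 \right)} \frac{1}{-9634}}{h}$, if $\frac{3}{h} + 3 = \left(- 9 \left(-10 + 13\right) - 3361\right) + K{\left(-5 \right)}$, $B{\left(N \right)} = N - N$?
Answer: $0$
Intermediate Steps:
$B{\left(N \right)} = 0$
$h = - \frac{3}{3391}$ ($h = \frac{3}{-3 - \left(3361 + 9 \left(-10 + 13\right)\right)} = \frac{3}{-3 + \left(\left(\left(-9\right) 3 - 3361\right) + 0\right)} = \frac{3}{-3 + \left(\left(-27 - 3361\right) + 0\right)} = \frac{3}{-3 + \left(-3388 + 0\right)} = \frac{3}{-3 - 3388} = \frac{3}{-3391} = 3 \left(- \frac{1}{3391}\right) = - \frac{3}{3391} \approx -0.00088469$)
$\frac{B{\left(12 \right)} \frac{1}{-9634}}{h} = \frac{0 \frac{1}{-9634}}{- \frac{3}{3391}} = 0 \left(- \frac{1}{9634}\right) \left(- \frac{3391}{3}\right) = 0 \left(- \frac{3391}{3}\right) = 0$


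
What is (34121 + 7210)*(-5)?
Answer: -206655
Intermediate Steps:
(34121 + 7210)*(-5) = 41331*(-5) = -206655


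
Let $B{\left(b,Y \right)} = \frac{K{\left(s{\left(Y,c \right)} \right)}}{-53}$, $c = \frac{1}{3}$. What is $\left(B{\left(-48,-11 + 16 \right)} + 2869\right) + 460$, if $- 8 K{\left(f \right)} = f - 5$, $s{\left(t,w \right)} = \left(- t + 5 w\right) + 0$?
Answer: $\frac{4234463}{1272} \approx 3329.0$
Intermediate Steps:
$c = \frac{1}{3} \approx 0.33333$
$s{\left(t,w \right)} = - t + 5 w$
$K{\left(f \right)} = \frac{5}{8} - \frac{f}{8}$ ($K{\left(f \right)} = - \frac{f - 5}{8} = - \frac{-5 + f}{8} = \frac{5}{8} - \frac{f}{8}$)
$B{\left(b,Y \right)} = - \frac{5}{636} - \frac{Y}{424}$ ($B{\left(b,Y \right)} = \frac{\frac{5}{8} - \frac{- Y + 5 \cdot \frac{1}{3}}{8}}{-53} = \left(\frac{5}{8} - \frac{- Y + \frac{5}{3}}{8}\right) \left(- \frac{1}{53}\right) = \left(\frac{5}{8} - \frac{\frac{5}{3} - Y}{8}\right) \left(- \frac{1}{53}\right) = \left(\frac{5}{8} + \left(- \frac{5}{24} + \frac{Y}{8}\right)\right) \left(- \frac{1}{53}\right) = \left(\frac{5}{12} + \frac{Y}{8}\right) \left(- \frac{1}{53}\right) = - \frac{5}{636} - \frac{Y}{424}$)
$\left(B{\left(-48,-11 + 16 \right)} + 2869\right) + 460 = \left(\left(- \frac{5}{636} - \frac{-11 + 16}{424}\right) + 2869\right) + 460 = \left(\left(- \frac{5}{636} - \frac{5}{424}\right) + 2869\right) + 460 = \left(- \frac{25}{1272} + 2869\right) + 460 = \frac{3649343}{1272} + 460 = \frac{4234463}{1272}$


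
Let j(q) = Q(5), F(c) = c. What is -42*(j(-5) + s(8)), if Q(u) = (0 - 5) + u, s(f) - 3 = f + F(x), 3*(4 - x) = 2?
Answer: -602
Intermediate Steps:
x = 10/3 (x = 4 - ⅓*2 = 4 - ⅔ = 10/3 ≈ 3.3333)
s(f) = 19/3 + f (s(f) = 3 + (f + 10/3) = 3 + (10/3 + f) = 19/3 + f)
Q(u) = -5 + u
j(q) = 0 (j(q) = -5 + 5 = 0)
-42*(j(-5) + s(8)) = -42*(0 + (19/3 + 8)) = -42*(0 + 43/3) = -42*43/3 = -602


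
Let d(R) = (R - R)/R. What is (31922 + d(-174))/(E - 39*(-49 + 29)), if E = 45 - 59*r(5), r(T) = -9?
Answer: 15961/678 ≈ 23.541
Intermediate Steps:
d(R) = 0 (d(R) = 0/R = 0)
E = 576 (E = 45 - 59*(-9) = 45 + 531 = 576)
(31922 + d(-174))/(E - 39*(-49 + 29)) = (31922 + 0)/(576 - 39*(-49 + 29)) = 31922/(576 - 39*(-20)) = 31922/(576 + 780) = 31922/1356 = 31922*(1/1356) = 15961/678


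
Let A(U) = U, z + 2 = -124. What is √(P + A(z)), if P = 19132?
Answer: √19006 ≈ 137.86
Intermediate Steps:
z = -126 (z = -2 - 124 = -126)
√(P + A(z)) = √(19132 - 126) = √19006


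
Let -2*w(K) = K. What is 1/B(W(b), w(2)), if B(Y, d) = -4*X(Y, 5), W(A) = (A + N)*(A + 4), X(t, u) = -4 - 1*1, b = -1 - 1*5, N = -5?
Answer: 1/20 ≈ 0.050000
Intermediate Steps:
w(K) = -K/2
b = -6 (b = -1 - 5 = -6)
X(t, u) = -5 (X(t, u) = -4 - 1 = -5)
W(A) = (-5 + A)*(4 + A) (W(A) = (A - 5)*(A + 4) = (-5 + A)*(4 + A))
B(Y, d) = 20 (B(Y, d) = -4*(-5) = 20)
1/B(W(b), w(2)) = 1/20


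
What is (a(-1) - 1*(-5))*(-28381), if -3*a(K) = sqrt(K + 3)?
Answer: -141905 + 28381*sqrt(2)/3 ≈ -1.2853e+5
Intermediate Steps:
a(K) = -sqrt(3 + K)/3 (a(K) = -sqrt(K + 3)/3 = -sqrt(3 + K)/3)
(a(-1) - 1*(-5))*(-28381) = (-sqrt(3 - 1)/3 - 1*(-5))*(-28381) = (-sqrt(2)/3 + 5)*(-28381) = (5 - sqrt(2)/3)*(-28381) = -141905 + 28381*sqrt(2)/3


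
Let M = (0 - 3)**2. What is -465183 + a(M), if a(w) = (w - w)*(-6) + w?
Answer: -465174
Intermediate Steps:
M = 9 (M = (-3)**2 = 9)
a(w) = w (a(w) = 0*(-6) + w = 0 + w = w)
-465183 + a(M) = -465183 + 9 = -465174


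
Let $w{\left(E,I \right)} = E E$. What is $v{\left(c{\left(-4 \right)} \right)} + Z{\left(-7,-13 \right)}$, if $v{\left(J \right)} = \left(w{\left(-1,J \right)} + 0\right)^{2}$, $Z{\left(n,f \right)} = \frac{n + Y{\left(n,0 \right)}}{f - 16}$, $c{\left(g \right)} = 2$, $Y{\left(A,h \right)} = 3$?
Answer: $\frac{33}{29} \approx 1.1379$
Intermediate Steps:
$w{\left(E,I \right)} = E^{2}$
$Z{\left(n,f \right)} = \frac{3 + n}{-16 + f}$ ($Z{\left(n,f \right)} = \frac{n + 3}{f - 16} = \frac{3 + n}{-16 + f}$)
$v{\left(J \right)} = 1$ ($v{\left(J \right)} = \left(\left(-1\right)^{2} + 0\right)^{2} = \left(1 + 0\right)^{2} = 1^{2} = 1$)
$v{\left(c{\left(-4 \right)} \right)} + Z{\left(-7,-13 \right)} = 1 + \frac{3 - 7}{-16 - 13} = 1 + \frac{1}{-29} \left(-4\right) = 1 - - \frac{4}{29} = 1 + \frac{4}{29} = \frac{33}{29}$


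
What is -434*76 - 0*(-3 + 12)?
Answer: -32984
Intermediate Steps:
-434*76 - 0*(-3 + 12) = -32984 - 0*9 = -32984 - 1*0 = -32984 + 0 = -32984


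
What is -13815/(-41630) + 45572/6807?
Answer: 398240213/56675082 ≈ 7.0267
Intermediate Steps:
-13815/(-41630) + 45572/6807 = -13815*(-1/41630) + 45572*(1/6807) = 2763/8326 + 45572/6807 = 398240213/56675082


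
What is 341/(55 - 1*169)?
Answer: -341/114 ≈ -2.9912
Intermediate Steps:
341/(55 - 1*169) = 341/(55 - 169) = 341/(-114) = 341*(-1/114) = -341/114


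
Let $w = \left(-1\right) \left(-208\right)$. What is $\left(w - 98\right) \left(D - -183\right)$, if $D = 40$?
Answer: $24530$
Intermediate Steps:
$w = 208$
$\left(w - 98\right) \left(D - -183\right) = \left(208 - 98\right) \left(40 - -183\right) = 110 \left(40 + 183\right) = 110 \cdot 223 = 24530$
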